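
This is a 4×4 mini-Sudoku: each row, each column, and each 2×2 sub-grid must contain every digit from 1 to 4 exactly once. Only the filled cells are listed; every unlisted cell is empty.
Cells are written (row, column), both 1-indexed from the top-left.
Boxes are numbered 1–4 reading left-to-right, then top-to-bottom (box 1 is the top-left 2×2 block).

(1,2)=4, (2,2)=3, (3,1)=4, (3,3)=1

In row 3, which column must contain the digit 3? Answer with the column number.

4

Consider where 3 can go in row 3.
(3,2) is out (column 2 already has a 3).
So the only cell in row 3 that can hold 3 is (3,4).
That is column 4.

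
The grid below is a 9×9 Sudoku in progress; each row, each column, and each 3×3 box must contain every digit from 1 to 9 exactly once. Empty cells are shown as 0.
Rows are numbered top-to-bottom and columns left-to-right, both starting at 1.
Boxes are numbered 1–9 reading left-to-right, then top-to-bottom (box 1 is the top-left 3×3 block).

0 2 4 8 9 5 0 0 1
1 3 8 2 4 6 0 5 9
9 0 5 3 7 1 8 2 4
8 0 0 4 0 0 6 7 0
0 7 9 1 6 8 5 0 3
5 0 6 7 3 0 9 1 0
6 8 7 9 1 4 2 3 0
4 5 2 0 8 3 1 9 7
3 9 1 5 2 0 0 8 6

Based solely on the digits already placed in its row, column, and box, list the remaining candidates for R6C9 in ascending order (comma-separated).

2,8

Row 6 already contains {1, 3, 5, 6, 7, 9}.
Column 9 already contains {1, 3, 4, 6, 7, 9}.
Its 3×3 block (box 6) already contains {1, 3, 5, 6, 7, 9}.
Removing those from 1–9 leaves {2, 8} as the candidates for R6C9.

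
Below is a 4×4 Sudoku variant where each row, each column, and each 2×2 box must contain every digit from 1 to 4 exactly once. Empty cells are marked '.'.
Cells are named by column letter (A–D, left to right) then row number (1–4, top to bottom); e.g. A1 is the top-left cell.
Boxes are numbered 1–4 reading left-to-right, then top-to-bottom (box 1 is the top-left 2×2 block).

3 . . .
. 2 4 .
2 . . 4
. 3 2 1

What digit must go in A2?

Row 2 already contains {2, 4}.
Column A already contains {2, 3}.
Its 2×2 block (box 1) already contains {2, 3}.
The only value from 1–4 not eliminated is 1, so A2 = 1.

1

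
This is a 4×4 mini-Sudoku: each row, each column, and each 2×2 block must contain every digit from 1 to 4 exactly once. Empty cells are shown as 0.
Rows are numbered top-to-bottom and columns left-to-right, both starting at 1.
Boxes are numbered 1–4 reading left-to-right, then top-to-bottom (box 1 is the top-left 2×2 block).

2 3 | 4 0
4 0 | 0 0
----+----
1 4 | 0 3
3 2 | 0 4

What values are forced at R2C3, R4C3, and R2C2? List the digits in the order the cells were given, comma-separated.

For R2C3:
  Consider where 3 can go in box 2.
  R1C4 is out (row 1 already has a 3).
  R2C4 is out (column 4 already has a 3).
  So the only cell in box 2 that can hold 3 is R2C3.
  So R2C3 = 3.
For R4C3:
  Row 4 already contains {2, 3, 4}.
  Column 3 already contains {4}.
  Its 2×2 block (box 4) already contains {3, 4}.
  The only value from 1–4 not eliminated is 1, so R4C3 = 1.
For R2C2:
  Row 2 already contains {4}.
  Column 2 already contains {2, 3, 4}.
  Its 2×2 block (box 1) already contains {2, 3, 4}.
  The only value from 1–4 not eliminated is 1, so R2C2 = 1.

3,1,1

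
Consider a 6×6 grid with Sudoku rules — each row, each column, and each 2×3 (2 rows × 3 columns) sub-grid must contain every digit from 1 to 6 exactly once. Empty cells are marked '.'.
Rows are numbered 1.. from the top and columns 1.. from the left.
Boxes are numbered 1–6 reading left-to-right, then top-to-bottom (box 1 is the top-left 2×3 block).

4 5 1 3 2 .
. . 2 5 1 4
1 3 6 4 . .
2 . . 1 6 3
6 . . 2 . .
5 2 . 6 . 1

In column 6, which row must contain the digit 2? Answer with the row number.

3

Consider where 2 can go in column 6.
row 1, column 6 is out (row 1 already has a 2).
row 5, column 6 is out (row 5 already has a 2).
So the only cell in column 6 that can hold 2 is row 3, column 6.
That is row 3.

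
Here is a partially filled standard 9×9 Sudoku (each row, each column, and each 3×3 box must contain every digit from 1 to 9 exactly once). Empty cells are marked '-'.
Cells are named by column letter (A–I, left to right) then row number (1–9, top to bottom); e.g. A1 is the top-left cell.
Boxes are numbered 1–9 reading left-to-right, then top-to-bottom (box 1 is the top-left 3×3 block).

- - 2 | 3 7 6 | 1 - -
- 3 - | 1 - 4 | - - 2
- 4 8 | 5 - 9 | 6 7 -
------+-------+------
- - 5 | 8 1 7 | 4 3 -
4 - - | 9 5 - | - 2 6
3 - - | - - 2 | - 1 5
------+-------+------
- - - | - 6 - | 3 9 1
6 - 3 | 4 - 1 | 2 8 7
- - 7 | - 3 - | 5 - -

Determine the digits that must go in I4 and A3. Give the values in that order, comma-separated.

9,1

For I4:
  Row 4 already contains {1, 3, 4, 5, 7, 8}.
  Column I already contains {1, 2, 5, 6, 7}.
  Its 3×3 block (box 6) already contains {1, 2, 3, 4, 5, 6}.
  The only value from 1–9 not eliminated is 9, so I4 = 9.
For A3:
  Row 3 already contains {4, 5, 6, 7, 8, 9}.
  Column A already contains {3, 4, 6}.
  Its 3×3 block (box 1) already contains {2, 3, 4, 8}.
  The only value from 1–9 not eliminated is 1, so A3 = 1.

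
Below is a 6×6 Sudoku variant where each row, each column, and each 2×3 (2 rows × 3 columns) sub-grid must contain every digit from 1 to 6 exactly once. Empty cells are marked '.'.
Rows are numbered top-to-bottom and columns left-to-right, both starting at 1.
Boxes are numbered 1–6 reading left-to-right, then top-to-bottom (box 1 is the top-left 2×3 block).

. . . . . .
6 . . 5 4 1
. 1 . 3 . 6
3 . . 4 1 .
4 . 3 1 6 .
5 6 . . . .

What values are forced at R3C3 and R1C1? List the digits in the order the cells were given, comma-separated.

For R3C3:
  Consider where 4 can go in row 3.
  R3C1 is out (column 1 already has a 4).
  R3C5 is out (column 5 already has a 4).
  So the only cell in row 3 that can hold 4 is R3C3.
  So R3C3 = 4.
For R1C1:
  Consider where 1 can go in column 1.
  R3C1 is out (row 3 already has a 1).
  So the only cell in column 1 that can hold 1 is R1C1.
  So R1C1 = 1.

4,1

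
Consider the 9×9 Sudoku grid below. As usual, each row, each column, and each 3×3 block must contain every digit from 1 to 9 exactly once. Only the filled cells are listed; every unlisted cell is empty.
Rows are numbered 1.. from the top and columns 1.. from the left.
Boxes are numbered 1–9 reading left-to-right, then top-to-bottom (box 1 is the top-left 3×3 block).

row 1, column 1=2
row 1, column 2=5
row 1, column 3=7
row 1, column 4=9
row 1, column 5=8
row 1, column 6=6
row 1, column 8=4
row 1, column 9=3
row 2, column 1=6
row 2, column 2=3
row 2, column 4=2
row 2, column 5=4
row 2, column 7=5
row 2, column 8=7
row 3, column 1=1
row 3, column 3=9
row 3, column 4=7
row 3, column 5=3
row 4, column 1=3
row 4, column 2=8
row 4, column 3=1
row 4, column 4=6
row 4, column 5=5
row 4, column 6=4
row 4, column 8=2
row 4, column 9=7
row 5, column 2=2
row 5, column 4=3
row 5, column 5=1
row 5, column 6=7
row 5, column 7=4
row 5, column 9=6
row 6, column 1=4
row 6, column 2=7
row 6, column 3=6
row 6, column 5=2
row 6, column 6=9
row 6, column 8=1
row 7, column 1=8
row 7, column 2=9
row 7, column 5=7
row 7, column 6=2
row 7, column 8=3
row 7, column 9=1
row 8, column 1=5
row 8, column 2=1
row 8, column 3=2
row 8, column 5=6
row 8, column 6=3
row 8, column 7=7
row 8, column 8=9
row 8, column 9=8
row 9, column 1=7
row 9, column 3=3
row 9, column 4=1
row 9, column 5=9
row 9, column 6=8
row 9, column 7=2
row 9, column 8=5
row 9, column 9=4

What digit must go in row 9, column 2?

Row 9 already contains {1, 2, 3, 4, 5, 7, 8, 9}.
Column 2 already contains {1, 2, 3, 5, 7, 8, 9}.
Its 3×3 block (box 7) already contains {1, 2, 3, 5, 7, 8, 9}.
The only value from 1–9 not eliminated is 6, so row 9, column 2 = 6.

6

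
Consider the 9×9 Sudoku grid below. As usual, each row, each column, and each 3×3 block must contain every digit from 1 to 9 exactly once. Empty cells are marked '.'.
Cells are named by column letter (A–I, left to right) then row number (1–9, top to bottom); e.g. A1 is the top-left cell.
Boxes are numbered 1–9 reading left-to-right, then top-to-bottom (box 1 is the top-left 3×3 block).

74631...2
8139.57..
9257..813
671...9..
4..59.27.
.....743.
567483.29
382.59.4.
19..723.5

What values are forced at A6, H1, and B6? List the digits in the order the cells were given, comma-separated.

For A6:
  Row 6 already contains {3, 4, 7}.
  Column A already contains {1, 3, 4, 5, 6, 7, 8, 9}.
  Its 3×3 block (box 4) already contains {1, 4, 6, 7}.
  The only value from 1–9 not eliminated is 2, so A6 = 2.
For H1:
  Consider where 9 can go in box 3.
  G1 is out (column G already has a 9).
  H2 is out (row 2 already has a 9).
  I2 is out (row 2 already has a 9).
  So the only cell in box 3 that can hold 9 is H1.
  So H1 = 9.
For B6:
  Row 6 already contains {3, 4, 7}.
  Column B already contains {1, 2, 4, 6, 7, 8, 9}.
  Its 3×3 block (box 4) already contains {1, 4, 6, 7}.
  The only value from 1–9 not eliminated is 5, so B6 = 5.

2,9,5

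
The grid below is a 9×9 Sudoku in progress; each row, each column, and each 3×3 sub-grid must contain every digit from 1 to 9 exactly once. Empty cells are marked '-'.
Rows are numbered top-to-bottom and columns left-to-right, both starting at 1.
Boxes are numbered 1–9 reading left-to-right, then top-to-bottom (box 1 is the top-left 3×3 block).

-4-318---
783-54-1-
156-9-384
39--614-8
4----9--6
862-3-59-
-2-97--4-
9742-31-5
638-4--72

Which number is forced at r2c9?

Row 2 already contains {1, 3, 4, 5, 7, 8}.
Column 9 already contains {2, 4, 5, 6, 8}.
Its 3×3 block (box 3) already contains {1, 3, 4, 8}.
The only value from 1–9 not eliminated is 9, so r2c9 = 9.

9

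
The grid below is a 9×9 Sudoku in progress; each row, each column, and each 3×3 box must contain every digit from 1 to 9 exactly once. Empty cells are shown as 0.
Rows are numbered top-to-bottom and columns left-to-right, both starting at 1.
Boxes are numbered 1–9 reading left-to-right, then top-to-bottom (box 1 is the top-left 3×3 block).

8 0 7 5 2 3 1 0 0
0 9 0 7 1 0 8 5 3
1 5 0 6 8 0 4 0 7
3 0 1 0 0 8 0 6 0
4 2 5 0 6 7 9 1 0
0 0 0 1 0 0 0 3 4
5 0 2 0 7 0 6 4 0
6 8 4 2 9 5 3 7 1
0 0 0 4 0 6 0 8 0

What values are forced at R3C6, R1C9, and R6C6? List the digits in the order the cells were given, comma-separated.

9,6,2

For R3C6:
  Row 3 already contains {1, 4, 5, 6, 7, 8}.
  Column 6 already contains {3, 5, 6, 7, 8}.
  Its 3×3 block (box 2) already contains {1, 2, 3, 5, 6, 7, 8}.
  The only value from 1–9 not eliminated is 9, so R3C6 = 9.
For R1C9:
  Consider where 6 can go in box 3.
  R1C8 is out (column 8 already has a 6).
  R3C8 is out (row 3 already has a 6).
  So the only cell in box 3 that can hold 6 is R1C9.
  So R1C9 = 6.
For R6C6:
  Consider where 2 can go in column 6.
  R2C6 is out (box 2 already has a 2).
  R3C6 is out (box 2 already has a 2).
  R7C6 is out (row 7 already has a 2).
  So the only cell in column 6 that can hold 2 is R6C6.
  So R6C6 = 2.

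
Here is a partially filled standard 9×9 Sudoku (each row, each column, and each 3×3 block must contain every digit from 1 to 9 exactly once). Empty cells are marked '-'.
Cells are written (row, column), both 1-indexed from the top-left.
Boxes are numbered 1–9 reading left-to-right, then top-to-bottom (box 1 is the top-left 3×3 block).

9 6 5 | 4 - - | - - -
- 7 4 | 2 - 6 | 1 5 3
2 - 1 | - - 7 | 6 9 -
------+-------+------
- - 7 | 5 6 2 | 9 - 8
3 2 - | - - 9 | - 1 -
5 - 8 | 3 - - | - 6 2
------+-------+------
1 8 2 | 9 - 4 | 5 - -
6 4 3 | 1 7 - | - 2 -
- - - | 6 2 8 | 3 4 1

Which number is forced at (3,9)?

Row 3 already contains {1, 2, 6, 7, 9}.
Column 9 already contains {1, 2, 3, 8}.
Its 3×3 block (box 3) already contains {1, 3, 5, 6, 9}.
The only value from 1–9 not eliminated is 4, so (3,9) = 4.

4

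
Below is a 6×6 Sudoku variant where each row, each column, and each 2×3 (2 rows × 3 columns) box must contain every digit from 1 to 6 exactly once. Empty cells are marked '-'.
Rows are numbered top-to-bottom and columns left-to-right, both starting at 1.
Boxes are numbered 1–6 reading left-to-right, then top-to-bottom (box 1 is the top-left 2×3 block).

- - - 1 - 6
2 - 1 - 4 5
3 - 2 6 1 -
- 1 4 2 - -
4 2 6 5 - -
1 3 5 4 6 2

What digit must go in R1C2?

4

Cell R1C2 itself could take any of {4, 5} by direct elimination.
Consider where 4 can go in column 2.
R2C2 is out (row 2 already has a 4).
R3C2 is out (box 3 already has a 4).
So the only cell in column 2 that can hold 4 is R1C2.
Therefore R1C2 = 4.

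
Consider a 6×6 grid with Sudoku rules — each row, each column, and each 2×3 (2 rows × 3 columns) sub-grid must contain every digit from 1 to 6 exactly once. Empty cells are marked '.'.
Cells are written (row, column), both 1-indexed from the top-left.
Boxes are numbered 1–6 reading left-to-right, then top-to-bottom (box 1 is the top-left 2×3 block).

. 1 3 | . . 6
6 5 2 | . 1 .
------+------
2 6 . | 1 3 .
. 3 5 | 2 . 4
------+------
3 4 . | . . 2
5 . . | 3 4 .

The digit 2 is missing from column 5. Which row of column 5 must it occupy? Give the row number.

Consider where 2 can go in column 5.
(4,5) is out (row 4 already has a 2).
(5,5) is out (row 5 already has a 2).
So the only cell in column 5 that can hold 2 is (1,5).
That is row 1.

1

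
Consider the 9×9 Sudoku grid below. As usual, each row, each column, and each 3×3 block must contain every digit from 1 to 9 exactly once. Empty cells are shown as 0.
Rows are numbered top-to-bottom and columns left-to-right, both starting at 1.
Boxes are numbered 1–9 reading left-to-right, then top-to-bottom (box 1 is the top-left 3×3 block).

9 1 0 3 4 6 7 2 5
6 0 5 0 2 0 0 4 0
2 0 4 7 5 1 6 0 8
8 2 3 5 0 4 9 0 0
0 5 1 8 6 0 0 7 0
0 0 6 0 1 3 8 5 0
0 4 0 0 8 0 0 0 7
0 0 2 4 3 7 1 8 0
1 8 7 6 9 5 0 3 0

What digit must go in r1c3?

8

Row 1 already contains {1, 2, 3, 4, 5, 6, 7, 9}.
Column 3 already contains {1, 2, 3, 4, 5, 6, 7}.
Its 3×3 block (box 1) already contains {1, 2, 4, 5, 6, 9}.
The only value from 1–9 not eliminated is 8, so r1c3 = 8.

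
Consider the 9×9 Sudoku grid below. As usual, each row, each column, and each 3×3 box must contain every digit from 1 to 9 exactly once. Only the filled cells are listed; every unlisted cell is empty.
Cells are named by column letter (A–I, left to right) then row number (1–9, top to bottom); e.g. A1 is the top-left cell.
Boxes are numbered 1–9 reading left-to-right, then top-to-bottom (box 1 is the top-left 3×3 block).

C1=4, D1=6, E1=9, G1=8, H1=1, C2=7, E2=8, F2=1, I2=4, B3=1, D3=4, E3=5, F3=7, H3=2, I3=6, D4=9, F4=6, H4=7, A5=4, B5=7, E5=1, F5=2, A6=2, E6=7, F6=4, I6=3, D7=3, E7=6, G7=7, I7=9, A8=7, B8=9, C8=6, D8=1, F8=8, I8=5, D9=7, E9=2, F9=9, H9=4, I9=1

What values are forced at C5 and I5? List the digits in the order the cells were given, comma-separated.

3,8

For C5:
  Consider where 3 can go in row 5.
  D5 is out (column D already has a 3).
  G5 is out (box 6 already has a 3).
  H5 is out (box 6 already has a 3).
  I5 is out (column I already has a 3).
  So the only cell in row 5 that can hold 3 is C5.
  So C5 = 3.
For I5:
  Row 5 already contains {1, 2, 4, 7}.
  Column I already contains {1, 3, 4, 5, 6, 9}.
  Its 3×3 block (box 6) already contains {3, 7}.
  The only value from 1–9 not eliminated is 8, so I5 = 8.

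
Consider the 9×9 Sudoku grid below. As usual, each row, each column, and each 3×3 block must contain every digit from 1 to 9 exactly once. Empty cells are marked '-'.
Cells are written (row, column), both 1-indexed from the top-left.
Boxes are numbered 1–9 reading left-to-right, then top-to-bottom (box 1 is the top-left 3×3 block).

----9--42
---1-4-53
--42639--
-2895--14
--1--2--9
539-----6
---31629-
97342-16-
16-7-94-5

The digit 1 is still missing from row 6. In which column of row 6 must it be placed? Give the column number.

Consider where 1 can go in row 6.
(6,4) is out (column 4 already has a 1).
(6,5) is out (column 5 already has a 1).
(6,7) is out (column 7 already has a 1).
(6,8) is out (column 8 already has a 1).
So the only cell in row 6 that can hold 1 is (6,6).
That is column 6.

6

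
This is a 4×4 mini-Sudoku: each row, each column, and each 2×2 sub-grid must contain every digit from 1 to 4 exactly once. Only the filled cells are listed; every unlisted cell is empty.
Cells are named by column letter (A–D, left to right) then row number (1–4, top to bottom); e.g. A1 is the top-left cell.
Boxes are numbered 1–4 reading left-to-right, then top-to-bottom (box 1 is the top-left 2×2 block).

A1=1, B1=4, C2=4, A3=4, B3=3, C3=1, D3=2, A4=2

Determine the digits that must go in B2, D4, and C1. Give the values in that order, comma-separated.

2,4,2

For B2:
  Row 2 already contains {4}.
  Column B already contains {3, 4}.
  Its 2×2 block (box 1) already contains {1, 4}.
  The only value from 1–4 not eliminated is 2, so B2 = 2.
For D4:
  Consider where 4 can go in row 4.
  B4 is out (column B already has a 4).
  C4 is out (column C already has a 4).
  So the only cell in row 4 that can hold 4 is D4.
  So D4 = 4.
For C1:
  Consider where 2 can go in column C.
  C4 is out (row 4 already has a 2).
  So the only cell in column C that can hold 2 is C1.
  So C1 = 2.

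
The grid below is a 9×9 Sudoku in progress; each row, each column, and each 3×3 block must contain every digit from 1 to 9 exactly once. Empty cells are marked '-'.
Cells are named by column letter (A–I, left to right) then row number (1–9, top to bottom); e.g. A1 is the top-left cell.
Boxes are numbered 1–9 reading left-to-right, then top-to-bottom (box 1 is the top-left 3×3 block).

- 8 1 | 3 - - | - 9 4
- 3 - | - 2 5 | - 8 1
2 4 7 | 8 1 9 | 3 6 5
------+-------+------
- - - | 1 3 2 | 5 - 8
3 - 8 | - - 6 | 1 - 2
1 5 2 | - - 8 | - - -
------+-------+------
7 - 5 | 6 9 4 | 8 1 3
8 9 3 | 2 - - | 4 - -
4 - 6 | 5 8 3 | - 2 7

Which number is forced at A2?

6

Cell A2 itself could take any of {6, 9} by direct elimination.
Consider where 6 can go in row 2.
C2 is out (column C already has a 6).
D2 is out (column D already has a 6).
G2 is out (box 3 already has a 6).
So the only cell in row 2 that can hold 6 is A2.
Therefore A2 = 6.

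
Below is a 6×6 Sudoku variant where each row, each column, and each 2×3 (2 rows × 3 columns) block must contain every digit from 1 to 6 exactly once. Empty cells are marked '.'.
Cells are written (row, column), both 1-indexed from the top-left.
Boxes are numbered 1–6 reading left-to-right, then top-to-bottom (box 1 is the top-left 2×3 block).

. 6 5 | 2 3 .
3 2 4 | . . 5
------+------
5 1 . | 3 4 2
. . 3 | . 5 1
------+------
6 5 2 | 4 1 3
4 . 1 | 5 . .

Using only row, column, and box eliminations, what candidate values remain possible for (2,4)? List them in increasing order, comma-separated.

Row 2 already contains {2, 3, 4, 5}.
Column 4 already contains {2, 3, 4, 5}.
Its 2×3 block (box 2) already contains {2, 3, 5}.
Removing those from 1–6 leaves {1, 6} as the candidates for (2,4).

1,6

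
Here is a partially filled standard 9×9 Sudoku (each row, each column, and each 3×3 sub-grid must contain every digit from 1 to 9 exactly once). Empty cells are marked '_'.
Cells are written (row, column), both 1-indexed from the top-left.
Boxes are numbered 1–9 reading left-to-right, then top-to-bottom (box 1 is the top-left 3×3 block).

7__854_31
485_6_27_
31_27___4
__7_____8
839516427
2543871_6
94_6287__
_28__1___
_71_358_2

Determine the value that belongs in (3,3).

Row 3 already contains {1, 2, 3, 4, 7}.
Column 3 already contains {1, 4, 5, 7, 8, 9}.
Its 3×3 block (box 1) already contains {1, 3, 4, 5, 7, 8}.
The only value from 1–9 not eliminated is 6, so (3,3) = 6.

6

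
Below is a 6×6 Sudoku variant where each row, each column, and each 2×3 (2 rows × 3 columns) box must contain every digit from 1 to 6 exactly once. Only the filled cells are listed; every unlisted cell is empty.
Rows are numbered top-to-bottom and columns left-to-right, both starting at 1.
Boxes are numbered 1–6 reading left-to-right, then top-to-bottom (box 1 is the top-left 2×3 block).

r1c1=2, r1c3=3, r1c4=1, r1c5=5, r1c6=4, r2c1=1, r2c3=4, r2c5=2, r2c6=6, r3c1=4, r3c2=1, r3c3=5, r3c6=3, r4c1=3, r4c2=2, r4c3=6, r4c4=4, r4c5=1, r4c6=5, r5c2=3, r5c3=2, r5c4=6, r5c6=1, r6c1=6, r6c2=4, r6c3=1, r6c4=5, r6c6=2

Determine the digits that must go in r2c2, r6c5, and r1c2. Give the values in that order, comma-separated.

5,3,6

For r2c2:
  Row 2 already contains {1, 2, 4, 6}.
  Column 2 already contains {1, 2, 3, 4}.
  Its 2×3 block (box 1) already contains {1, 2, 3, 4}.
  The only value from 1–6 not eliminated is 5, so r2c2 = 5.
For r6c5:
  Row 6 already contains {1, 2, 4, 5, 6}.
  Column 5 already contains {1, 2, 5}.
  Its 2×3 block (box 6) already contains {1, 2, 5, 6}.
  The only value from 1–6 not eliminated is 3, so r6c5 = 3.
For r1c2:
  Row 1 already contains {1, 2, 3, 4, 5}.
  Column 2 already contains {1, 2, 3, 4}.
  Its 2×3 block (box 1) already contains {1, 2, 3, 4}.
  The only value from 1–6 not eliminated is 6, so r1c2 = 6.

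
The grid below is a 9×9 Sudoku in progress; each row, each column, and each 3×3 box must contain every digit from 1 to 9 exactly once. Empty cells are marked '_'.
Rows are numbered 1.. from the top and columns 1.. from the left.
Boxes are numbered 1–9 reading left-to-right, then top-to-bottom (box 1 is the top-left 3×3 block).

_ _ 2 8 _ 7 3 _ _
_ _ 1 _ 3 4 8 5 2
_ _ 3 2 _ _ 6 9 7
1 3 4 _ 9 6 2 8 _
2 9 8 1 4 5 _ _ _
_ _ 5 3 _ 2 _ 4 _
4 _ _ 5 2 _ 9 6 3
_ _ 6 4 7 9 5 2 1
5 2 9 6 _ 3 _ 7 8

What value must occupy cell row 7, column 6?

8

Cell row 7, column 6 itself could take any of {1, 8} by direct elimination.
Consider where 8 can go in column 6.
row 3, column 6 is out (box 2 already has a 8).
So the only cell in column 6 that can hold 8 is row 7, column 6.
Therefore row 7, column 6 = 8.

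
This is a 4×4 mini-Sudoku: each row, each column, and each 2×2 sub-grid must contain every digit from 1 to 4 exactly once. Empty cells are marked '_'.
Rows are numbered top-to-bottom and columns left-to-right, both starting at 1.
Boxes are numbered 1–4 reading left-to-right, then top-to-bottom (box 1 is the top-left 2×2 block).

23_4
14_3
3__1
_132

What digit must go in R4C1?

4

Row 4 already contains {1, 2, 3}.
Column 1 already contains {1, 2, 3}.
Its 2×2 block (box 3) already contains {1, 3}.
The only value from 1–4 not eliminated is 4, so R4C1 = 4.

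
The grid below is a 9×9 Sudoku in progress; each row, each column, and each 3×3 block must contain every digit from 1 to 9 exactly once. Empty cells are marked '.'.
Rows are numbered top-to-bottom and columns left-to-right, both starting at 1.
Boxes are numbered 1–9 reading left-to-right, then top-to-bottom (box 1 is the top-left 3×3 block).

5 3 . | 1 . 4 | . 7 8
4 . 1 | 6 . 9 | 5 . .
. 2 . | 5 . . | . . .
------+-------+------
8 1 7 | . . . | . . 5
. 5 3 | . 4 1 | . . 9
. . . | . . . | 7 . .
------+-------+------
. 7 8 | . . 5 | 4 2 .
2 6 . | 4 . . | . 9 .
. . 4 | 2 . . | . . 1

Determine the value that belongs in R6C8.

Cell R6C8 itself could take any of {1, 3, 4, 6, 8} by direct elimination.
Consider where 1 can go in box 6.
R4C7 is out (row 4 already has a 1).
R4C8 is out (row 4 already has a 1).
R5C7 is out (row 5 already has a 1).
R5C8 is out (row 5 already has a 1).
R6C9 is out (column 9 already has a 1).
So the only cell in box 6 that can hold 1 is R6C8.
Therefore R6C8 = 1.

1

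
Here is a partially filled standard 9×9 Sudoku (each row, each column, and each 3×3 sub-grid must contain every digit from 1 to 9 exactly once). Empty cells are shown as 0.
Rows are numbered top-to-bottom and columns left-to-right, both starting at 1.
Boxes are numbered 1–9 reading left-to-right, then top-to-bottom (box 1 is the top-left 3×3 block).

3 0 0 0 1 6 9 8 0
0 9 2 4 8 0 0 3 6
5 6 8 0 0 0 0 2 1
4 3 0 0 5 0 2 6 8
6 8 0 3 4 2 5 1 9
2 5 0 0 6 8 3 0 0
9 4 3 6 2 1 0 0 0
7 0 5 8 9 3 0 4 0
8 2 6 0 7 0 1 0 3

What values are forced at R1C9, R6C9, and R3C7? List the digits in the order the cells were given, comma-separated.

5,4,4

For R1C9:
  Consider where 5 can go in box 3.
  R2C7 is out (column 7 already has a 5).
  R3C7 is out (row 3 already has a 5).
  So the only cell in box 3 that can hold 5 is R1C9.
  So R1C9 = 5.
For R6C9:
  Consider where 4 can go in box 6.
  R6C8 is out (column 8 already has a 4).
  So the only cell in box 6 that can hold 4 is R6C9.
  So R6C9 = 4.
For R3C7:
  Consider where 4 can go in row 3.
  R3C4 is out (column 4 already has a 4).
  R3C5 is out (column 5 already has a 4).
  R3C6 is out (box 2 already has a 4).
  So the only cell in row 3 that can hold 4 is R3C7.
  So R3C7 = 4.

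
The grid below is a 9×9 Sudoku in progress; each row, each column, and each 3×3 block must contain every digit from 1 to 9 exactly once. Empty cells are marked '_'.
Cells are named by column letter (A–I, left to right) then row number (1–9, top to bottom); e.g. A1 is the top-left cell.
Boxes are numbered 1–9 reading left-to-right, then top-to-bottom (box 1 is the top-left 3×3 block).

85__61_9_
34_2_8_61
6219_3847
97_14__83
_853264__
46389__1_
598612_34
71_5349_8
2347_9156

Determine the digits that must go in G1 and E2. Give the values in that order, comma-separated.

3,7

For G1:
  Consider where 3 can go in box 3.
  I1 is out (column I already has a 3).
  G2 is out (row 2 already has a 3).
  So the only cell in box 3 that can hold 3 is G1.
  So G1 = 3.
For E2:
  Consider where 7 can go in box 2.
  D1 is out (column D already has a 7).
  E3 is out (row 3 already has a 7).
  So the only cell in box 2 that can hold 7 is E2.
  So E2 = 7.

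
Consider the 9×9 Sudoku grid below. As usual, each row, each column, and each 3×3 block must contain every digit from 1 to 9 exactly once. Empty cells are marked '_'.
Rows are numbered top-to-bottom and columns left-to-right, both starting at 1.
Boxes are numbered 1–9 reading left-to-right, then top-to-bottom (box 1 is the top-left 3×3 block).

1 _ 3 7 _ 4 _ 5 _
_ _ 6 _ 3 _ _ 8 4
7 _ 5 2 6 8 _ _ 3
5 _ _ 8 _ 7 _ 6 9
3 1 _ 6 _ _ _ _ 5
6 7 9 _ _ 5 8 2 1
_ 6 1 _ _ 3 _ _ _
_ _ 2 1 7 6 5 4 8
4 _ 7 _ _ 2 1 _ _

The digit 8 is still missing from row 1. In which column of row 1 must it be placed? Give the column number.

2

Consider where 8 can go in row 1.
r1c5 is out (box 2 already has a 8).
r1c7 is out (column 7 already has a 8).
r1c9 is out (column 9 already has a 8).
So the only cell in row 1 that can hold 8 is r1c2.
That is column 2.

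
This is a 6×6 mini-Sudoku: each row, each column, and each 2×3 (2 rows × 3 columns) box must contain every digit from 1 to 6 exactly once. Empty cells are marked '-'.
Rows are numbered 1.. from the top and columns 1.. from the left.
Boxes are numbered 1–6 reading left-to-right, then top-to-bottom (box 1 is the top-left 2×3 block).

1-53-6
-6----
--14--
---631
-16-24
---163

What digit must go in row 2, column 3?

Cell row 2, column 3 itself could take any of {2, 3, 4} by direct elimination.
Consider where 3 can go in column 3.
row 4, column 3 is out (row 4 already has a 3).
row 6, column 3 is out (row 6 already has a 3).
So the only cell in column 3 that can hold 3 is row 2, column 3.
Therefore row 2, column 3 = 3.

3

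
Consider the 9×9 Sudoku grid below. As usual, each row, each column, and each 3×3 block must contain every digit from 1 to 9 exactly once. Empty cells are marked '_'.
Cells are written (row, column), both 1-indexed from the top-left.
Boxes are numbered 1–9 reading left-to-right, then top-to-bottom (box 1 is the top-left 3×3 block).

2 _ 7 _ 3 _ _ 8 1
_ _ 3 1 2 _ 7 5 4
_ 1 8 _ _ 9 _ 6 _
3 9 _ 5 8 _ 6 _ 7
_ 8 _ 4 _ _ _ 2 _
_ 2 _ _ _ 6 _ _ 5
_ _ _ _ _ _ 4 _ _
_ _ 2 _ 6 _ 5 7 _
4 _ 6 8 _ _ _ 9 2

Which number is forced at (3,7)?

Cell (3,7) itself could take any of {2, 3} by direct elimination.
Consider where 2 can go in row 3.
(3,1) is out (column 1 already has a 2).
(3,4) is out (box 2 already has a 2).
(3,5) is out (column 5 already has a 2).
(3,9) is out (column 9 already has a 2).
So the only cell in row 3 that can hold 2 is (3,7).
Therefore (3,7) = 2.

2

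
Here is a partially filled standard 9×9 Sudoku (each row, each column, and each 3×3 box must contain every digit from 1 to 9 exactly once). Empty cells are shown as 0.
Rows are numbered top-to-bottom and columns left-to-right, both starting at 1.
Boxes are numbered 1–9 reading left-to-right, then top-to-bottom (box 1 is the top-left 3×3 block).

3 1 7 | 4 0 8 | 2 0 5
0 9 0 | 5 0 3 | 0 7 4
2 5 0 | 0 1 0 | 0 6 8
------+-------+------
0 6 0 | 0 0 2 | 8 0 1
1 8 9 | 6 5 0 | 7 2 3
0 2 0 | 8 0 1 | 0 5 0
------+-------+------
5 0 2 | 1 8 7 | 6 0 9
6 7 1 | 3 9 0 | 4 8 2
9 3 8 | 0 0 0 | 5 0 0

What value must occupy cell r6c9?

Row 6 already contains {1, 2, 5, 8}.
Column 9 already contains {1, 2, 3, 4, 5, 8, 9}.
Its 3×3 block (box 6) already contains {1, 2, 3, 5, 7, 8}.
The only value from 1–9 not eliminated is 6, so r6c9 = 6.

6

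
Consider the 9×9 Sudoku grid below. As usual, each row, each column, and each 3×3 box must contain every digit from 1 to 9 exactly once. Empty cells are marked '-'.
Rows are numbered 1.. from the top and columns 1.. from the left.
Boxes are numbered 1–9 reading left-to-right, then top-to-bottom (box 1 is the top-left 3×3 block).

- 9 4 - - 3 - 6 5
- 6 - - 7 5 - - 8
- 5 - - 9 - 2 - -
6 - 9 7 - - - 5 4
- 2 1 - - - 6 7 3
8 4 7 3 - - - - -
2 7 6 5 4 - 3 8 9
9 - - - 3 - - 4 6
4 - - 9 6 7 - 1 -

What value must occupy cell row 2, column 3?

2

Cell row 2, column 3 itself could take any of {2, 3} by direct elimination.
Consider where 2 can go in column 3.
row 3, column 3 is out (row 3 already has a 2).
row 8, column 3 is out (box 7 already has a 2).
row 9, column 3 is out (box 7 already has a 2).
So the only cell in column 3 that can hold 2 is row 2, column 3.
Therefore row 2, column 3 = 2.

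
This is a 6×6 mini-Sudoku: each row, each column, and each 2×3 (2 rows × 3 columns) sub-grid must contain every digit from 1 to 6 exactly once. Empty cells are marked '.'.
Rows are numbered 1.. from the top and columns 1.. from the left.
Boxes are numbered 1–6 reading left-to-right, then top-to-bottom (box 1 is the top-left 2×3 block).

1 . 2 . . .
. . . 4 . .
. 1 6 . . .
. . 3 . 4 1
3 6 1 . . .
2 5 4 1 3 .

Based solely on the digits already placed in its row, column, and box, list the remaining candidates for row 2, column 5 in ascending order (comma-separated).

1,2,5,6

Row 2 already contains {4}.
Column 5 already contains {3, 4}.
Its 2×3 block (box 2) already contains {4}.
Removing those from 1–6 leaves {1, 2, 5, 6} as the candidates for row 2, column 5.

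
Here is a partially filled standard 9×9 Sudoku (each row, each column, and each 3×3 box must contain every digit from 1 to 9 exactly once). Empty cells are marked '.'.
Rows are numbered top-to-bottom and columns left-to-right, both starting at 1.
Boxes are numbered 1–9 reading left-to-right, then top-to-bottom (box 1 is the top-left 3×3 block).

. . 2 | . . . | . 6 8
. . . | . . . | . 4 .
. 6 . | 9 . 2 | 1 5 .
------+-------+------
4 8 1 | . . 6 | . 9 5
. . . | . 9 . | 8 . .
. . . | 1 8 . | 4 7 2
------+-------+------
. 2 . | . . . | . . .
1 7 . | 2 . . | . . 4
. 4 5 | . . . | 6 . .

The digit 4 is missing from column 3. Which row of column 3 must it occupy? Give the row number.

3

Consider where 4 can go in column 3.
r2c3 is out (row 2 already has a 4).
r5c3 is out (box 4 already has a 4).
r6c3 is out (row 6 already has a 4).
r7c3 is out (box 7 already has a 4).
r8c3 is out (row 8 already has a 4).
So the only cell in column 3 that can hold 4 is r3c3.
That is row 3.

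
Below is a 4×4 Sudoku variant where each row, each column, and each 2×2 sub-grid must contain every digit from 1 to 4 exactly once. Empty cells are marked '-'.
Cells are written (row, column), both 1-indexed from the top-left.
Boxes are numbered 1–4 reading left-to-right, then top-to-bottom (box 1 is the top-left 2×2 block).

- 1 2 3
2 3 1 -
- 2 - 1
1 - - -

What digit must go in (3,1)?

3

Cell (3,1) itself could take any of {3, 4} by direct elimination.
Consider where 3 can go in column 1.
(1,1) is out (row 1 already has a 3).
So the only cell in column 1 that can hold 3 is (3,1).
Therefore (3,1) = 3.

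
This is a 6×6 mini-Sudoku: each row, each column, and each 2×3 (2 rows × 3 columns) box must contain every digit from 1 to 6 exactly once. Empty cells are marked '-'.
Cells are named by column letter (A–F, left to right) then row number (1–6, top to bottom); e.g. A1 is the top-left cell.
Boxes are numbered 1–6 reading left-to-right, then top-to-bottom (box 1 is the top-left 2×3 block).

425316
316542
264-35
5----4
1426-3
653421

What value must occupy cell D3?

1

Row 3 already contains {2, 3, 4, 5, 6}.
Column D already contains {3, 4, 5, 6}.
Its 2×3 block (box 4) already contains {3, 4, 5}.
The only value from 1–6 not eliminated is 1, so D3 = 1.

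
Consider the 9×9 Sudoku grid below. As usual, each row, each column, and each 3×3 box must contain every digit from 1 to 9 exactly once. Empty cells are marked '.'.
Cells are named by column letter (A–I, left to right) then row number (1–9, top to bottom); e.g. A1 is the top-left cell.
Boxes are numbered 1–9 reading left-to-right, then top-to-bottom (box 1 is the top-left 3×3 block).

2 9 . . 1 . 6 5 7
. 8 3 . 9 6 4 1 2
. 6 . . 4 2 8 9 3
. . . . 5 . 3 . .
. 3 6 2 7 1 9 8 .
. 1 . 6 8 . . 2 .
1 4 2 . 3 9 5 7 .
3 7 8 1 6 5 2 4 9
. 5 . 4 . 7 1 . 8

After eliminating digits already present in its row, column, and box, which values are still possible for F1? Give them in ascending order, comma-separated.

3,8

Row 1 already contains {1, 2, 5, 6, 7, 9}.
Column F already contains {1, 2, 5, 6, 7, 9}.
Its 3×3 block (box 2) already contains {1, 2, 4, 6, 9}.
Removing those from 1–9 leaves {3, 8} as the candidates for F1.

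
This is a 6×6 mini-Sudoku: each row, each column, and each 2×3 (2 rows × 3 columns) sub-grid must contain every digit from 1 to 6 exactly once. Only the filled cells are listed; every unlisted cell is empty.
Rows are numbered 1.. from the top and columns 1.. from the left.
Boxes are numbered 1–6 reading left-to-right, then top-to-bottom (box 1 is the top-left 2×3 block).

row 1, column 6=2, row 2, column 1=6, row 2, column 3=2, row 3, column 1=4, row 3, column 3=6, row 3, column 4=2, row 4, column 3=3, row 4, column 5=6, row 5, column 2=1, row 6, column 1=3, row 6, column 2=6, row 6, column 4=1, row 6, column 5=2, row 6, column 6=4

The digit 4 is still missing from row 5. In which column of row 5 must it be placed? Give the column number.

3

Consider where 4 can go in row 5.
row 5, column 1 is out (column 1 already has a 4).
row 5, column 4 is out (box 6 already has a 4).
row 5, column 5 is out (box 6 already has a 4).
row 5, column 6 is out (column 6 already has a 4).
So the only cell in row 5 that can hold 4 is row 5, column 3.
That is column 3.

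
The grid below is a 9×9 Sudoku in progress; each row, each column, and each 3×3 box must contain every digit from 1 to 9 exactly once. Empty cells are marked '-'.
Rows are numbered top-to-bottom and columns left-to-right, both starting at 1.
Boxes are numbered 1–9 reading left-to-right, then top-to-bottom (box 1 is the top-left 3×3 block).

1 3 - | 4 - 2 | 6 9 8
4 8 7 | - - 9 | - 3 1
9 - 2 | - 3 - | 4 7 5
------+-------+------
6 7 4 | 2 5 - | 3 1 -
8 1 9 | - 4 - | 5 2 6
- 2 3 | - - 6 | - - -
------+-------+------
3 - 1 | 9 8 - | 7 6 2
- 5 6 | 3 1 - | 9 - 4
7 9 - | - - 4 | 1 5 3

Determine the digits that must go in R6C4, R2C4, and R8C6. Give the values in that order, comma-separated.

1,5,7

For R6C4:
  Consider where 1 can go in box 5.
  R4C6 is out (row 4 already has a 1).
  R5C4 is out (row 5 already has a 1).
  R5C6 is out (row 5 already has a 1).
  R6C5 is out (column 5 already has a 1).
  So the only cell in box 5 that can hold 1 is R6C4.
  So R6C4 = 1.
For R2C4:
  Consider where 5 can go in column 4.
  R3C4 is out (row 3 already has a 5).
  R5C4 is out (row 5 already has a 5).
  R6C4 is out (box 5 already has a 5).
  R9C4 is out (row 9 already has a 5).
  So the only cell in column 4 that can hold 5 is R2C4.
  So R2C4 = 5.
For R8C6:
  Row 8 already contains {1, 3, 4, 5, 6, 9}.
  Column 6 already contains {2, 4, 6, 9}.
  Its 3×3 block (box 8) already contains {1, 3, 4, 8, 9}.
  The only value from 1–9 not eliminated is 7, so R8C6 = 7.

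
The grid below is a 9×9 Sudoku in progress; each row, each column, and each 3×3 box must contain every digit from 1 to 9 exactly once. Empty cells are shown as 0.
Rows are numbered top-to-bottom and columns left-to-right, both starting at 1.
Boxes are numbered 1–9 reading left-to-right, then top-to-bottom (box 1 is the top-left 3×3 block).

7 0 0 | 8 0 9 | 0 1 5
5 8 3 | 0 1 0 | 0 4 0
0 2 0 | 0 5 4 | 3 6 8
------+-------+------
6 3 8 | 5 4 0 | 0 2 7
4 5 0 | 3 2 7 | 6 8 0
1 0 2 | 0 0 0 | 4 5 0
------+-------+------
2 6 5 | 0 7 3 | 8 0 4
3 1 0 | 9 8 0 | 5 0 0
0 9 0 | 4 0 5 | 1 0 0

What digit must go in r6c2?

7

Row 6 already contains {1, 2, 4, 5}.
Column 2 already contains {1, 2, 3, 5, 6, 8, 9}.
Its 3×3 block (box 4) already contains {1, 2, 3, 4, 5, 6, 8}.
The only value from 1–9 not eliminated is 7, so r6c2 = 7.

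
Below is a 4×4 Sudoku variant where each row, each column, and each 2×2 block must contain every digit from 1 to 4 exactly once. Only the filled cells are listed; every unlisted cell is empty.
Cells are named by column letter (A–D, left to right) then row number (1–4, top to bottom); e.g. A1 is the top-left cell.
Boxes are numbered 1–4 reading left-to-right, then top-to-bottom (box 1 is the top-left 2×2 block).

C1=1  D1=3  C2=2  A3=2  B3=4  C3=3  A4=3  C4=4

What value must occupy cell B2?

Cell B2 itself could take any of {1, 3} by direct elimination.
Consider where 3 can go in row 2.
A2 is out (column A already has a 3).
D2 is out (column D already has a 3).
So the only cell in row 2 that can hold 3 is B2.
Therefore B2 = 3.

3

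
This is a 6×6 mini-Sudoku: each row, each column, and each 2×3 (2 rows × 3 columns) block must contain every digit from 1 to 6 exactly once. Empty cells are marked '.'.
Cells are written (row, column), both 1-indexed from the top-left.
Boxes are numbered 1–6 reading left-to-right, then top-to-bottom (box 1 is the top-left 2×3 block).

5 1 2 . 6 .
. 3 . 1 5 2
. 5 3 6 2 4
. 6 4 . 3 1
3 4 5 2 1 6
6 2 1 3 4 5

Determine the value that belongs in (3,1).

1

Row 3 already contains {2, 3, 4, 5, 6}.
Column 1 already contains {3, 5, 6}.
Its 2×3 block (box 3) already contains {3, 4, 5, 6}.
The only value from 1–6 not eliminated is 1, so (3,1) = 1.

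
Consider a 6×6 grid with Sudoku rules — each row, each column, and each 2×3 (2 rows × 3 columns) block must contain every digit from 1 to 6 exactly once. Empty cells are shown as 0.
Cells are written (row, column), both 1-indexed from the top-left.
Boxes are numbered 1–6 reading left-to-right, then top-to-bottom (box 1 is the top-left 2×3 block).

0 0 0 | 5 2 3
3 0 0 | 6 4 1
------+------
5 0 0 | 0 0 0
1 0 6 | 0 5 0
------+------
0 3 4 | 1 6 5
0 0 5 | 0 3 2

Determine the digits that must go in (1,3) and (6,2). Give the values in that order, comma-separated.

For (1,3):
  Row 1 already contains {2, 3, 5}.
  Column 3 already contains {4, 5, 6}.
  Its 2×3 block (box 1) already contains {3}.
  The only value from 1–6 not eliminated is 1, so (1,3) = 1.
For (6,2):
  Consider where 1 can go in row 6.
  (6,1) is out (column 1 already has a 1).
  (6,4) is out (column 4 already has a 1).
  So the only cell in row 6 that can hold 1 is (6,2).
  So (6,2) = 1.

1,1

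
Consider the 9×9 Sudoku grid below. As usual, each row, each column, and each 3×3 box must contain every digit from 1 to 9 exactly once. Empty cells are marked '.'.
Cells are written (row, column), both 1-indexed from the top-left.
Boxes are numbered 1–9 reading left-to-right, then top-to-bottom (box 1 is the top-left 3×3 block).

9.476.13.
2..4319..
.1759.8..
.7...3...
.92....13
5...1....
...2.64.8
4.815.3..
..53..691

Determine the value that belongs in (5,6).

Cell (5,6) itself could take any of {4, 5, 7, 8} by direct elimination.
Consider where 5 can go in box 5.
(4,4) is out (column 4 already has a 5). (4,5) is out (column 5 already has a 5). (5,4) is out (column 4 already has a 5). (5,5) is out (column 5 already has a 5). The remaining empty cells in box 5 are similarly blocked.
So the only cell in box 5 that can hold 5 is (5,6).
Therefore (5,6) = 5.

5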